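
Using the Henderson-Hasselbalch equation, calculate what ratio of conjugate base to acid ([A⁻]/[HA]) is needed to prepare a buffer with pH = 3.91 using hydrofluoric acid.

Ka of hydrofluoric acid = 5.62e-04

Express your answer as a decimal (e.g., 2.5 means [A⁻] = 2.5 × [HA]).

pKa = -log(5.62e-04) = 3.2503. pH = pKa + log([A⁻]/[HA]), so log([A⁻]/[HA]) = pH − pKa = 3.91 − 3.2503 = 0.6597. [A⁻]/[HA] = 10^(0.6597) = 4.57

[A⁻]/[HA] = 4.57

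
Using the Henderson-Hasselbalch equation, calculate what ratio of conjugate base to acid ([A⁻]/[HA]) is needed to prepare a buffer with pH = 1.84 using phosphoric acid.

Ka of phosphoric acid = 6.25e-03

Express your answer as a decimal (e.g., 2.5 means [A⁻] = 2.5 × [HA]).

pKa = -log(6.25e-03) = 2.2041. pH = pKa + log([A⁻]/[HA]), so log([A⁻]/[HA]) = pH − pKa = 1.84 − 2.2041 = -0.3641. [A⁻]/[HA] = 10^(-0.3641) = 0.432

[A⁻]/[HA] = 0.432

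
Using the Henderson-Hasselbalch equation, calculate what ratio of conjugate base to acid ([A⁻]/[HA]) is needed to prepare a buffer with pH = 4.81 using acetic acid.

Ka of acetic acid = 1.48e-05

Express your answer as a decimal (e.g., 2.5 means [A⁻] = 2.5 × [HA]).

pKa = -log(1.48e-05) = 4.8297. pH = pKa + log([A⁻]/[HA]), so log([A⁻]/[HA]) = pH − pKa = 4.81 − 4.8297 = -0.0197. [A⁻]/[HA] = 10^(-0.0197) = 0.956

[A⁻]/[HA] = 0.956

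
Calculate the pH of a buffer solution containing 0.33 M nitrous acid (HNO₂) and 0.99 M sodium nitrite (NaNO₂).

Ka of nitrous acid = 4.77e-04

pKa = -log(4.77e-04) = 3.32. pH = pKa + log([A⁻]/[HA]) = 3.32 + log(0.99/0.33)

pH = 3.80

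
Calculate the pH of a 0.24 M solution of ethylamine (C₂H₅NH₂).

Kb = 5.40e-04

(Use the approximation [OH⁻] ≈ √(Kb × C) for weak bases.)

[OH⁻] = √(Kb × C) = √(5.40e-04 × 0.24) = 1.1384e-02. pOH = 1.94, pH = 14 - pOH

pH = 12.06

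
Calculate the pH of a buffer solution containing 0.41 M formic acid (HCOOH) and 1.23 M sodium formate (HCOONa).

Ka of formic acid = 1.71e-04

pKa = -log(1.71e-04) = 3.77. pH = pKa + log([A⁻]/[HA]) = 3.77 + log(1.23/0.41)

pH = 4.24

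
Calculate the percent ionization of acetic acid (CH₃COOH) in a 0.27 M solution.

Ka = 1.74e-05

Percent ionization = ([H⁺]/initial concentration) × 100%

Using Ka equilibrium: x² + Ka×x - Ka×C = 0. Solving: [H⁺] = 2.1588e-03. Percent = (2.1588e-03/0.27) × 100

Percent ionization = 0.8%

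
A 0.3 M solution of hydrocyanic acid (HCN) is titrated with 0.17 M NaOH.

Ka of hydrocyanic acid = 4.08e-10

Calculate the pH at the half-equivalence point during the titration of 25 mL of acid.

At half-equivalence [HA] = [A⁻], so Henderson-Hasselbalch gives pH = pKa = -log(4.08e-10) = 9.39.

pH = pKa = 9.39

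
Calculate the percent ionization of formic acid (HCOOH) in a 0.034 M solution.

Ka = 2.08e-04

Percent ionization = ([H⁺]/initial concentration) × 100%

Using Ka equilibrium: x² + Ka×x - Ka×C = 0. Solving: [H⁺] = 2.5574e-03. Percent = (2.5574e-03/0.034) × 100

Percent ionization = 7.52%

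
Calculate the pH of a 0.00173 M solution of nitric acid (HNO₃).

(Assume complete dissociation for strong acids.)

[H⁺] = 0.00173 M for strong acid. pH = -log[H⁺] = -log(0.00173)

pH = 2.76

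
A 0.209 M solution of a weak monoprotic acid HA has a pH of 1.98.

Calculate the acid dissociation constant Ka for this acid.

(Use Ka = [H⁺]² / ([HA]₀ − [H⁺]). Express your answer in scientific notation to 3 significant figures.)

[H⁺] = 10^(−pH) = 10^(−1.98) = 1.047e-02 M. For HA ⇌ H⁺ + A⁻, Ka = [H⁺][A⁻]/[HA] = [H⁺]² / ([HA]₀ − [H⁺]) = (1.047e-02)² / (0.209 − 1.047e-02) = 5.52e-04.

K_a = 5.52e-04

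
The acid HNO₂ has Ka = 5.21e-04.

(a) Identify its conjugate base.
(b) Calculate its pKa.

(a) The conjugate base is formed by removing one H⁺ from HNO₂, giving NO₂⁻. (b) pKa = -log(Ka) = -log(5.21e-04) = 3.28.

Conjugate base: NO₂⁻; pK_a = 3.28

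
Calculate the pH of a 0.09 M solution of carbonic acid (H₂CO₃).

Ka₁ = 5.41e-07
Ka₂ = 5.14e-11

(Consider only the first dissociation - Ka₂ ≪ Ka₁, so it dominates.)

First dissociation dominates. From Ka₁ = [H⁺][HA⁻]/[H₂A], x² + Ka₁·x − Ka₁·C = 0 with C = 0.09 M and Ka₁ = 5.41e-07. Solving: [H⁺] = (−Ka₁ + √(Ka₁² + 4·Ka₁·C)) / 2 = 2.2039e-04 M. pH = -log(2.2039e-04) = 3.66.

pH = 3.66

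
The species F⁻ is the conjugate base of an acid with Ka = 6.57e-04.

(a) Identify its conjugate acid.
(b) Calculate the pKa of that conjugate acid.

(a) The conjugate acid is formed by adding one H⁺ to F⁻, giving HF. (b) pKa = -log(Ka) = -log(6.57e-04) = 3.18.

Conjugate acid: HF; pK_a = 3.18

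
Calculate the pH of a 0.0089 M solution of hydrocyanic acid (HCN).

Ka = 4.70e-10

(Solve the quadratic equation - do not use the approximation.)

x² + Ka×x - Ka×C = 0. Using quadratic formula: [H⁺] = 2.0450e-06

pH = 5.69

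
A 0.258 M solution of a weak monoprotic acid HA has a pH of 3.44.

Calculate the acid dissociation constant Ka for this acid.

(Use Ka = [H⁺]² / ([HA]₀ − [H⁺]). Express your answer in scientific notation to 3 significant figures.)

[H⁺] = 10^(−pH) = 10^(−3.44) = 3.631e-04 M. For HA ⇌ H⁺ + A⁻, Ka = [H⁺][A⁻]/[HA] = [H⁺]² / ([HA]₀ − [H⁺]) = (3.631e-04)² / (0.258 − 3.631e-04) = 5.12e-07.

K_a = 5.12e-07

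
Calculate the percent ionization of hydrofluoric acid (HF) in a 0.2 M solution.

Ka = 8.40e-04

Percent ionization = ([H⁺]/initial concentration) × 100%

Using Ka equilibrium: x² + Ka×x - Ka×C = 0. Solving: [H⁺] = 1.2548e-02. Percent = (1.2548e-02/0.2) × 100

Percent ionization = 6.27%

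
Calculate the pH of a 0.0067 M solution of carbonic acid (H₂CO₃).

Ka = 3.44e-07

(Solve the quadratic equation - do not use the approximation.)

x² + Ka×x - Ka×C = 0. Using quadratic formula: [H⁺] = 4.7837e-05

pH = 4.32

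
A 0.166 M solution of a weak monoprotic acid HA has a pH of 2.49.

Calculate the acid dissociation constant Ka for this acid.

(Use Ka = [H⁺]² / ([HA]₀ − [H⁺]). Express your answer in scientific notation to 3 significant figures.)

[H⁺] = 10^(−pH) = 10^(−2.49) = 3.236e-03 M. For HA ⇌ H⁺ + A⁻, Ka = [H⁺][A⁻]/[HA] = [H⁺]² / ([HA]₀ − [H⁺]) = (3.236e-03)² / (0.166 − 3.236e-03) = 6.43e-05.

K_a = 6.43e-05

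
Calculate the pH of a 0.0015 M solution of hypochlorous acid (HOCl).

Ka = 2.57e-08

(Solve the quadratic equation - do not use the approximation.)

x² + Ka×x - Ka×C = 0. Using quadratic formula: [H⁺] = 6.1960e-06

pH = 5.21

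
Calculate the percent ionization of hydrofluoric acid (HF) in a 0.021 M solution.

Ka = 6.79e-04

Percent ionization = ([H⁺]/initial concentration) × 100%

Using Ka equilibrium: x² + Ka×x - Ka×C = 0. Solving: [H⁺] = 3.4518e-03. Percent = (3.4518e-03/0.021) × 100

Percent ionization = 16.4%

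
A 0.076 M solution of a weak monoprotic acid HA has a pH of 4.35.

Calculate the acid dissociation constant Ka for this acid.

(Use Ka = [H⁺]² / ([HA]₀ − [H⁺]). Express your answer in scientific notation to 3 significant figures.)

[H⁺] = 10^(−pH) = 10^(−4.35) = 4.467e-05 M. For HA ⇌ H⁺ + A⁻, Ka = [H⁺][A⁻]/[HA] = [H⁺]² / ([HA]₀ − [H⁺]) = (4.467e-05)² / (0.076 − 4.467e-05) = 2.63e-08.

K_a = 2.63e-08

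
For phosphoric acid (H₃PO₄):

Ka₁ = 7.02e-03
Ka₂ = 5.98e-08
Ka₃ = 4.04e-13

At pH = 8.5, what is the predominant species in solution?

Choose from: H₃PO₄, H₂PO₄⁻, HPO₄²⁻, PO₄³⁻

pKa₁ = 2.15, pKa₂ = 7.22, pKa₃ = 12.39. For a polyprotic acid the predominant species crosses at each pKa: below pKa_n the protonated form dominates, above it the deprotonated form does. At pH = 8.5, the predominant species is HPO₄²⁻.

HPO₄²⁻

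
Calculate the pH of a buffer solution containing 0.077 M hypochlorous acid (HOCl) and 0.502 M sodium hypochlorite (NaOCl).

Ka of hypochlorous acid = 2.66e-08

pKa = -log(2.66e-08) = 7.58. pH = pKa + log([A⁻]/[HA]) = 7.58 + log(0.502/0.077)

pH = 8.39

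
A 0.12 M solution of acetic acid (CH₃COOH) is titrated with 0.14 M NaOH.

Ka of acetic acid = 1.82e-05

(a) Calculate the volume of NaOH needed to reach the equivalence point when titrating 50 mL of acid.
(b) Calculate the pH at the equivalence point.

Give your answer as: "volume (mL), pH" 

moles acid = 0.12 × 50/1000 = 0.006 mol; V_base = moles/0.14 × 1000 = 42.9 mL. At equivalence only the conjugate base is present: [A⁻] = 0.006/0.093 = 6.4615e-02 M. Kb = Kw/Ka = 5.49e-10; [OH⁻] = √(Kb × [A⁻]) = 5.9584e-06; pOH = 5.22; pH = 14 - pOH = 8.78.

V = 42.9 mL, pH = 8.78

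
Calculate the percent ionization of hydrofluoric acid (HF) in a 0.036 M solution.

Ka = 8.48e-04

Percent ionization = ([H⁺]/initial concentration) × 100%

Using Ka equilibrium: x² + Ka×x - Ka×C = 0. Solving: [H⁺] = 5.1175e-03. Percent = (5.1175e-03/0.036) × 100

Percent ionization = 14.2%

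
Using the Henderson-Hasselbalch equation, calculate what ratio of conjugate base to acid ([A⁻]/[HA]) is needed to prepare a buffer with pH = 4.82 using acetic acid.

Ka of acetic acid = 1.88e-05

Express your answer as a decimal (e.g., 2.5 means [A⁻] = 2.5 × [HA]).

pKa = -log(1.88e-05) = 4.7258. pH = pKa + log([A⁻]/[HA]), so log([A⁻]/[HA]) = pH − pKa = 4.82 − 4.7258 = 0.0942. [A⁻]/[HA] = 10^(0.0942) = 1.24

[A⁻]/[HA] = 1.24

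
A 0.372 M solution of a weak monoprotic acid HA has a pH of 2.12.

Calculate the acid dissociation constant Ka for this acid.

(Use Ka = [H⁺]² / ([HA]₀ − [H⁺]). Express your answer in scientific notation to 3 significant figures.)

[H⁺] = 10^(−pH) = 10^(−2.12) = 7.586e-03 M. For HA ⇌ H⁺ + A⁻, Ka = [H⁺][A⁻]/[HA] = [H⁺]² / ([HA]₀ − [H⁺]) = (7.586e-03)² / (0.372 − 7.586e-03) = 1.58e-04.

K_a = 1.58e-04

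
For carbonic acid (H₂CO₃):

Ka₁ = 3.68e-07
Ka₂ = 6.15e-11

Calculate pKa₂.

pKa₂ = -log(Ka₂) = -log(6.15e-11) = 10.21.

pK_{a2} = 10.21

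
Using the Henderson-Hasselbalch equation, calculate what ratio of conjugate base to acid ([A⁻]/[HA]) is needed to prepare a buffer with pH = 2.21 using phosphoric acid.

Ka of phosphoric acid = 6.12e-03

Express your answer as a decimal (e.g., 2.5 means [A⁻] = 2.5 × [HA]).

pKa = -log(6.12e-03) = 2.2132. pH = pKa + log([A⁻]/[HA]), so log([A⁻]/[HA]) = pH − pKa = 2.21 − 2.2132 = -0.0032. [A⁻]/[HA] = 10^(-0.0032) = 0.993

[A⁻]/[HA] = 0.993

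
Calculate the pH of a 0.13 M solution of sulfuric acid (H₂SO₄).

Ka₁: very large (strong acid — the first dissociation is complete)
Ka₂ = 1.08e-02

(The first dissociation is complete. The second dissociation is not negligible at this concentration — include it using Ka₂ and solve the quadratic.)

First dissociation is complete: [H⁺]₀ = [HSO₄⁻]₀ = C = 0.13 M. Second dissociation HSO₄⁻ ⇌ H⁺ + SO₄²⁻: let x = [SO₄²⁻]. Ka₂ = (C + x)·x / (C − x) = 1.08e-02 → x² + (C + Ka₂)·x − Ka₂·C = 0 → x² + 0.14080·x − 1.404e-03 = 0. x = (−0.14080 + √(0.14080² + 4 × 1.404e-03)) / 2 = 9.3506e-03 M. [H⁺] = C + x = 0.13 + 9.3506e-03 = 1.3935e-01 M. pH = -log(1.3935e-01) = 0.86.

pH = 0.86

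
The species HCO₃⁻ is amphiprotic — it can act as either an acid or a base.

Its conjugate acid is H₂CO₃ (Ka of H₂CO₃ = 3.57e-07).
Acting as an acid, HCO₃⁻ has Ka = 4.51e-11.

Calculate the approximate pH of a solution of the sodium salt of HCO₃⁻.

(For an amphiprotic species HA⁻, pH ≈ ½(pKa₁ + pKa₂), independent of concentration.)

pKa₁ = -log(3.57e-07) = 6.45; pKa₂ = -log(4.51e-11) = 10.35. For an amphiprotic species, pH ≈ ½(pKa₁ + pKa₂) = ½(6.45 + 10.35) = 8.40.

pH = 8.40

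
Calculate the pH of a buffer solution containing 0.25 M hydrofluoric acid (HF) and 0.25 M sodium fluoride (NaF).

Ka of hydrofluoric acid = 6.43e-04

pKa = -log(6.43e-04) = 3.19. pH = pKa + log([A⁻]/[HA]) = 3.19 + log(0.25/0.25)

pH = 3.19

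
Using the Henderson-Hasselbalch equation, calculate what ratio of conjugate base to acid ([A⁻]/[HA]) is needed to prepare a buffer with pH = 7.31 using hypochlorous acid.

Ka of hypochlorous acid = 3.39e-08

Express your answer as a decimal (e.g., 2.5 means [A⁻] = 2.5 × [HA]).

pKa = -log(3.39e-08) = 7.4698. pH = pKa + log([A⁻]/[HA]), so log([A⁻]/[HA]) = pH − pKa = 7.31 − 7.4698 = -0.1598. [A⁻]/[HA] = 10^(-0.1598) = 0.692

[A⁻]/[HA] = 0.692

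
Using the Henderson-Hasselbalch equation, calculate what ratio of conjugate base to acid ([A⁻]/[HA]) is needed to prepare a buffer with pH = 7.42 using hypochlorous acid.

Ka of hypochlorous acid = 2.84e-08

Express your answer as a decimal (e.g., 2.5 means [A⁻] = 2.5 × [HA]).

pKa = -log(2.84e-08) = 7.5467. pH = pKa + log([A⁻]/[HA]), so log([A⁻]/[HA]) = pH − pKa = 7.42 − 7.5467 = -0.1267. [A⁻]/[HA] = 10^(-0.1267) = 0.747

[A⁻]/[HA] = 0.747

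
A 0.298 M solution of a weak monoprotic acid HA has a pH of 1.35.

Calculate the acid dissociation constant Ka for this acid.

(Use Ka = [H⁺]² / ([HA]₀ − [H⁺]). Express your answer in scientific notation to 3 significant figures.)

[H⁺] = 10^(−pH) = 10^(−1.35) = 4.467e-02 M. For HA ⇌ H⁺ + A⁻, Ka = [H⁺][A⁻]/[HA] = [H⁺]² / ([HA]₀ − [H⁺]) = (4.467e-02)² / (0.298 − 4.467e-02) = 7.88e-03.

K_a = 7.88e-03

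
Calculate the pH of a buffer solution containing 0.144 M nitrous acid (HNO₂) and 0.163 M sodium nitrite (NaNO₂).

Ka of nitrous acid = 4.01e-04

pKa = -log(4.01e-04) = 3.40. pH = pKa + log([A⁻]/[HA]) = 3.40 + log(0.163/0.144)

pH = 3.45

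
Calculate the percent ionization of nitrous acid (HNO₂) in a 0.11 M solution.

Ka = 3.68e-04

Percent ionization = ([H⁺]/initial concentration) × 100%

Using Ka equilibrium: x² + Ka×x - Ka×C = 0. Solving: [H⁺] = 6.1810e-03. Percent = (6.1810e-03/0.11) × 100

Percent ionization = 5.62%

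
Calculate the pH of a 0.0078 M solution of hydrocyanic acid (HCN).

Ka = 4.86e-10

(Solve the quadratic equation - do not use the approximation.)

x² + Ka×x - Ka×C = 0. Using quadratic formula: [H⁺] = 1.9468e-06

pH = 5.71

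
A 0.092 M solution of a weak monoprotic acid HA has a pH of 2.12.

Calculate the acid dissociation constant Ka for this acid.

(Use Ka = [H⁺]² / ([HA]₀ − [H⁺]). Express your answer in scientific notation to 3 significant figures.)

[H⁺] = 10^(−pH) = 10^(−2.12) = 7.586e-03 M. For HA ⇌ H⁺ + A⁻, Ka = [H⁺][A⁻]/[HA] = [H⁺]² / ([HA]₀ − [H⁺]) = (7.586e-03)² / (0.092 − 7.586e-03) = 6.82e-04.

K_a = 6.82e-04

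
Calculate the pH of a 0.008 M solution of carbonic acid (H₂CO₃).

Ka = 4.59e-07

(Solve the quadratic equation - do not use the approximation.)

x² + Ka×x - Ka×C = 0. Using quadratic formula: [H⁺] = 6.0368e-05

pH = 4.22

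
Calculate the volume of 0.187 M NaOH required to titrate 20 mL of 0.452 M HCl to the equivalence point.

At equivalence: moles acid = moles base. moles HCl = 0.452 × 20/1000 = 0.00904 mol. V_base = moles / 0.187 × 1000 = 48.3 mL.

V_{base} = 48.3 mL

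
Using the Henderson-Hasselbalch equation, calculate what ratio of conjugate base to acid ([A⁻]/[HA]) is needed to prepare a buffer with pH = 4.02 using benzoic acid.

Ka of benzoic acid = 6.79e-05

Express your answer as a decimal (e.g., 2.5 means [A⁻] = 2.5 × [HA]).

pKa = -log(6.79e-05) = 4.1681. pH = pKa + log([A⁻]/[HA]), so log([A⁻]/[HA]) = pH − pKa = 4.02 − 4.1681 = -0.1481. [A⁻]/[HA] = 10^(-0.1481) = 0.711

[A⁻]/[HA] = 0.711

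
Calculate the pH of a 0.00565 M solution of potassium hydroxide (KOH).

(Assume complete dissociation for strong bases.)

[OH⁻] = 0.00565 M for strong base. pOH = -log[OH⁻] = 2.25, pH = 14 - pOH

pH = 11.75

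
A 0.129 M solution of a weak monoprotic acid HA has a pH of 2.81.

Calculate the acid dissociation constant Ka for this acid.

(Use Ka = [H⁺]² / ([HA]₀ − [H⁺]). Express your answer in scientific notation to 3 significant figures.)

[H⁺] = 10^(−pH) = 10^(−2.81) = 1.549e-03 M. For HA ⇌ H⁺ + A⁻, Ka = [H⁺][A⁻]/[HA] = [H⁺]² / ([HA]₀ − [H⁺]) = (1.549e-03)² / (0.129 − 1.549e-03) = 1.88e-05.

K_a = 1.88e-05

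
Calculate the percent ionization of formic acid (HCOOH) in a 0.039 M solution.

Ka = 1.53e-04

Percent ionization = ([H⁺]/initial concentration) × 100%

Using Ka equilibrium: x² + Ka×x - Ka×C = 0. Solving: [H⁺] = 2.3674e-03. Percent = (2.3674e-03/0.039) × 100

Percent ionization = 6.07%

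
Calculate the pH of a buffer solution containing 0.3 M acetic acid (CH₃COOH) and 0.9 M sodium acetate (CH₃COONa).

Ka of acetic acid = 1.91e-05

pKa = -log(1.91e-05) = 4.72. pH = pKa + log([A⁻]/[HA]) = 4.72 + log(0.9/0.3)

pH = 5.20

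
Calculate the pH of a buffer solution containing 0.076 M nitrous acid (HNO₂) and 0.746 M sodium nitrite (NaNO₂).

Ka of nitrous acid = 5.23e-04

pKa = -log(5.23e-04) = 3.28. pH = pKa + log([A⁻]/[HA]) = 3.28 + log(0.746/0.076)

pH = 4.27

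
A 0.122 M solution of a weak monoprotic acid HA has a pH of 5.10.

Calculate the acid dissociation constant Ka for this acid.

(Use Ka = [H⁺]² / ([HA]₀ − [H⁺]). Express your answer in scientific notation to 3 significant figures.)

[H⁺] = 10^(−pH) = 10^(−5.10) = 7.943e-06 M. For HA ⇌ H⁺ + A⁻, Ka = [H⁺][A⁻]/[HA] = [H⁺]² / ([HA]₀ − [H⁺]) = (7.943e-06)² / (0.122 − 7.943e-06) = 5.17e-10.

K_a = 5.17e-10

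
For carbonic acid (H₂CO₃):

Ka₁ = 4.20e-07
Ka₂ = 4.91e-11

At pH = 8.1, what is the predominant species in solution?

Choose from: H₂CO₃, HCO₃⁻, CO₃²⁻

pKa₁ = 6.38, pKa₂ = 10.31. For a polyprotic acid the predominant species crosses at each pKa: below pKa_n the protonated form dominates, above it the deprotonated form does. At pH = 8.1, the predominant species is HCO₃⁻.

HCO₃⁻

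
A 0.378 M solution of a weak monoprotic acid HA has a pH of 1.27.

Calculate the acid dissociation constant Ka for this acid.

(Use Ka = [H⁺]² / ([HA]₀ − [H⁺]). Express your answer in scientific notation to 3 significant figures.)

[H⁺] = 10^(−pH) = 10^(−1.27) = 5.370e-02 M. For HA ⇌ H⁺ + A⁻, Ka = [H⁺][A⁻]/[HA] = [H⁺]² / ([HA]₀ − [H⁺]) = (5.370e-02)² / (0.378 − 5.370e-02) = 8.89e-03.

K_a = 8.89e-03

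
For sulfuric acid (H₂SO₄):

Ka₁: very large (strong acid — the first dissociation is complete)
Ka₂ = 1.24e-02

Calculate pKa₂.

pKa₂ = -log(Ka₂) = -log(1.24e-02) = 1.91.

pK_{a2} = 1.91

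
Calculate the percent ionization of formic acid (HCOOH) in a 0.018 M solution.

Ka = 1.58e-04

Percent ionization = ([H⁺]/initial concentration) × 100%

Using Ka equilibrium: x² + Ka×x - Ka×C = 0. Solving: [H⁺] = 1.6093e-03. Percent = (1.6093e-03/0.018) × 100

Percent ionization = 8.94%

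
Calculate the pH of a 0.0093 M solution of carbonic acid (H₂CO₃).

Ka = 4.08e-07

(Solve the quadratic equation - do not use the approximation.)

x² + Ka×x - Ka×C = 0. Using quadratic formula: [H⁺] = 6.1395e-05

pH = 4.21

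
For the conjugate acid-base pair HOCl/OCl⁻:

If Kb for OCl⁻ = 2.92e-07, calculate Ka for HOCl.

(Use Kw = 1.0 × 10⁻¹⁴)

For a conjugate pair Ka × Kb = Kw, so Ka = Kw/Kb = 1.0 × 10⁻¹⁴ / 2.92e-07 = 3.42e-08.

K_a = 3.42e-08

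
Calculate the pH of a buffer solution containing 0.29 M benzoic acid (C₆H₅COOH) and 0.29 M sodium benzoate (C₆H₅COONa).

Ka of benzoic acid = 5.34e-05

pKa = -log(5.34e-05) = 4.27. pH = pKa + log([A⁻]/[HA]) = 4.27 + log(0.29/0.29)

pH = 4.27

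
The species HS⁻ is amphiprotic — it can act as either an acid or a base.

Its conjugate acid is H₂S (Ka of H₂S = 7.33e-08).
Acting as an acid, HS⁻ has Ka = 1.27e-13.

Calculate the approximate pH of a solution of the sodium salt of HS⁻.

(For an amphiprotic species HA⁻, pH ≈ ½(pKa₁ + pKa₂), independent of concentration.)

pKa₁ = -log(7.33e-08) = 7.13; pKa₂ = -log(1.27e-13) = 12.90. For an amphiprotic species, pH ≈ ½(pKa₁ + pKa₂) = ½(7.13 + 12.90) = 10.02.

pH = 10.02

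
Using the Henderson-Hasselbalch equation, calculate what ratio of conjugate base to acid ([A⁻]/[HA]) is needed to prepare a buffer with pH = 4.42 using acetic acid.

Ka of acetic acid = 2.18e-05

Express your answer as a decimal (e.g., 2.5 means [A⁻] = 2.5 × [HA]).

pKa = -log(2.18e-05) = 4.6615. pH = pKa + log([A⁻]/[HA]), so log([A⁻]/[HA]) = pH − pKa = 4.42 − 4.6615 = -0.2415. [A⁻]/[HA] = 10^(-0.2415) = 0.573

[A⁻]/[HA] = 0.573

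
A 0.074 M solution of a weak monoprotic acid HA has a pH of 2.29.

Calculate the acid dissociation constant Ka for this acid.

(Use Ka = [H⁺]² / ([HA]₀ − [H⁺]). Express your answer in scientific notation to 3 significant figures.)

[H⁺] = 10^(−pH) = 10^(−2.29) = 5.129e-03 M. For HA ⇌ H⁺ + A⁻, Ka = [H⁺][A⁻]/[HA] = [H⁺]² / ([HA]₀ − [H⁺]) = (5.129e-03)² / (0.074 − 5.129e-03) = 3.82e-04.

K_a = 3.82e-04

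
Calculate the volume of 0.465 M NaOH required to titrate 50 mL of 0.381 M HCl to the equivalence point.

At equivalence: moles acid = moles base. moles HCl = 0.381 × 50/1000 = 0.01905 mol. V_base = moles / 0.465 × 1000 = 41.0 mL.

V_{base} = 41.0 mL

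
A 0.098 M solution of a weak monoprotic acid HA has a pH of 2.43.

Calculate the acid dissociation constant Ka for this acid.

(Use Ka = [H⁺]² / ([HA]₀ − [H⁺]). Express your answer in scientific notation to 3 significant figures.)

[H⁺] = 10^(−pH) = 10^(−2.43) = 3.715e-03 M. For HA ⇌ H⁺ + A⁻, Ka = [H⁺][A⁻]/[HA] = [H⁺]² / ([HA]₀ − [H⁺]) = (3.715e-03)² / (0.098 − 3.715e-03) = 1.46e-04.

K_a = 1.46e-04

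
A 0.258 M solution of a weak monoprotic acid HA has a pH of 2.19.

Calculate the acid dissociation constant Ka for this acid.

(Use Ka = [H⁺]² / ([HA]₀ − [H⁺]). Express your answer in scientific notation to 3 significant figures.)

[H⁺] = 10^(−pH) = 10^(−2.19) = 6.457e-03 M. For HA ⇌ H⁺ + A⁻, Ka = [H⁺][A⁻]/[HA] = [H⁺]² / ([HA]₀ − [H⁺]) = (6.457e-03)² / (0.258 − 6.457e-03) = 1.66e-04.

K_a = 1.66e-04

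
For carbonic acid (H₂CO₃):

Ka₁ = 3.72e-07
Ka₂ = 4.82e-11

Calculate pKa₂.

pKa₂ = -log(Ka₂) = -log(4.82e-11) = 10.32.

pK_{a2} = 10.32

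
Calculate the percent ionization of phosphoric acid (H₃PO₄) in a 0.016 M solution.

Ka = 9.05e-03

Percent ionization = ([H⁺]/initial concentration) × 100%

Using Ka equilibrium: x² + Ka×x - Ka×C = 0. Solving: [H⁺] = 8.3310e-03. Percent = (8.3310e-03/0.016) × 100

Percent ionization = 52.1%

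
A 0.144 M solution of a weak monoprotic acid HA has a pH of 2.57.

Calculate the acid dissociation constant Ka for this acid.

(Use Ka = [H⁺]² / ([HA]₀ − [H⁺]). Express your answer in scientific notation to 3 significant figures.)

[H⁺] = 10^(−pH) = 10^(−2.57) = 2.692e-03 M. For HA ⇌ H⁺ + A⁻, Ka = [H⁺][A⁻]/[HA] = [H⁺]² / ([HA]₀ − [H⁺]) = (2.692e-03)² / (0.144 − 2.692e-03) = 5.13e-05.

K_a = 5.13e-05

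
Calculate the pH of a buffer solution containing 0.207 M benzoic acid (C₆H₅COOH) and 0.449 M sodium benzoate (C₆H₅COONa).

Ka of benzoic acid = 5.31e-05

pKa = -log(5.31e-05) = 4.27. pH = pKa + log([A⁻]/[HA]) = 4.27 + log(0.449/0.207)

pH = 4.61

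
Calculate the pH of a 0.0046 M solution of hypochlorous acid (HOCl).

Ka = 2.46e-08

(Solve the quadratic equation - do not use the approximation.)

x² + Ka×x - Ka×C = 0. Using quadratic formula: [H⁺] = 1.0625e-05

pH = 4.97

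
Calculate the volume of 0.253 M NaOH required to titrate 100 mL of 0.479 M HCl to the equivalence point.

At equivalence: moles acid = moles base. moles HCl = 0.479 × 100/1000 = 0.0479 mol. V_base = moles / 0.253 × 1000 = 189.3 mL.

V_{base} = 189.3 mL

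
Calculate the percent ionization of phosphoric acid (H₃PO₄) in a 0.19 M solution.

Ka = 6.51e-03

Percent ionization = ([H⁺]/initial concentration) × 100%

Using Ka equilibrium: x² + Ka×x - Ka×C = 0. Solving: [H⁺] = 3.2065e-02. Percent = (3.2065e-02/0.19) × 100

Percent ionization = 16.9%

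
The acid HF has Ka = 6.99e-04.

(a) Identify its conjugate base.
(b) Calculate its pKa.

(a) The conjugate base is formed by removing one H⁺ from HF, giving F⁻. (b) pKa = -log(Ka) = -log(6.99e-04) = 3.16.

Conjugate base: F⁻; pK_a = 3.16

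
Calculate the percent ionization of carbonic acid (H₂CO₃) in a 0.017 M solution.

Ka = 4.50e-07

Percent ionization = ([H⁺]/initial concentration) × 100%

Using Ka equilibrium: x² + Ka×x - Ka×C = 0. Solving: [H⁺] = 8.7240e-05. Percent = (8.7240e-05/0.017) × 100

Percent ionization = 0.513%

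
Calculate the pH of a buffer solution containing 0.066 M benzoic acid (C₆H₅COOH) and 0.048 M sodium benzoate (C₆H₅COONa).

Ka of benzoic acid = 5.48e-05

pKa = -log(5.48e-05) = 4.26. pH = pKa + log([A⁻]/[HA]) = 4.26 + log(0.048/0.066)

pH = 4.12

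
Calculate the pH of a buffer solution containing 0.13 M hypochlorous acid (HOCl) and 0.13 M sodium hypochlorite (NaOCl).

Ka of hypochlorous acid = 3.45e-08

pKa = -log(3.45e-08) = 7.46. pH = pKa + log([A⁻]/[HA]) = 7.46 + log(0.13/0.13)

pH = 7.46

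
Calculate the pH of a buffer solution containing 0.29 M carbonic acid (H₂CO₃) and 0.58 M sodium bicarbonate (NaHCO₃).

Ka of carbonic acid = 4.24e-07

pKa = -log(4.24e-07) = 6.37. pH = pKa + log([A⁻]/[HA]) = 6.37 + log(0.58/0.29)

pH = 6.67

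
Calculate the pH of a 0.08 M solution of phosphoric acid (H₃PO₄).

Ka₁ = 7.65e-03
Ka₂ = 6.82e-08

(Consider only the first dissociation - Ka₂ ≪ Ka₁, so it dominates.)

First dissociation dominates. From Ka₁ = [H⁺][HA⁻]/[H₂A], x² + Ka₁·x − Ka₁·C = 0 with C = 0.08 M and Ka₁ = 7.65e-03. Solving: [H⁺] = (−Ka₁ + √(Ka₁² + 4·Ka₁·C)) / 2 = 2.1208e-02 M. pH = -log(2.1208e-02) = 1.67.

pH = 1.67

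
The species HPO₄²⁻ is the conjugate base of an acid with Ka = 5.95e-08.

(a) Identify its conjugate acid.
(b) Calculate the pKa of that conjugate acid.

(a) The conjugate acid is formed by adding one H⁺ to HPO₄²⁻, giving H₂PO₄⁻. (b) pKa = -log(Ka) = -log(5.95e-08) = 7.23.

Conjugate acid: H₂PO₄⁻; pK_a = 7.23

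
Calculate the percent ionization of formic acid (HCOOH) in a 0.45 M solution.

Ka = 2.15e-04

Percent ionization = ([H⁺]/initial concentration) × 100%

Using Ka equilibrium: x² + Ka×x - Ka×C = 0. Solving: [H⁺] = 9.7292e-03. Percent = (9.7292e-03/0.45) × 100

Percent ionization = 2.16%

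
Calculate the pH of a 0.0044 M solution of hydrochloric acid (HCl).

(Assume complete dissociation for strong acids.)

[H⁺] = 0.0044 M for strong acid. pH = -log[H⁺] = -log(0.0044)

pH = 2.36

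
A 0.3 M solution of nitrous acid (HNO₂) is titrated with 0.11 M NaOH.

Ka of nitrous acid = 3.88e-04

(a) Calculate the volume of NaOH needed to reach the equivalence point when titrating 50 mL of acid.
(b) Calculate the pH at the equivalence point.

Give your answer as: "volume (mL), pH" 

moles acid = 0.3 × 50/1000 = 0.015 mol; V_base = moles/0.11 × 1000 = 136.4 mL. At equivalence only the conjugate base is present: [A⁻] = 0.015/0.186 = 8.0488e-02 M. Kb = Kw/Ka = 2.58e-11; [OH⁻] = √(Kb × [A⁻]) = 1.4403e-06; pOH = 5.84; pH = 14 - pOH = 8.16.

V = 136.4 mL, pH = 8.16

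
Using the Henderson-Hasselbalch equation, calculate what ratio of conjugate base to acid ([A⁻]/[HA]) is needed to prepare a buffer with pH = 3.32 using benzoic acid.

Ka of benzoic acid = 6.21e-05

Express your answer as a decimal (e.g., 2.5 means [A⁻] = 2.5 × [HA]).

pKa = -log(6.21e-05) = 4.2069. pH = pKa + log([A⁻]/[HA]), so log([A⁻]/[HA]) = pH − pKa = 3.32 − 4.2069 = -0.8869. [A⁻]/[HA] = 10^(-0.8869) = 0.130

[A⁻]/[HA] = 0.130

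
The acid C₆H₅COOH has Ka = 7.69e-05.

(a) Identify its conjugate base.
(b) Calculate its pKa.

(a) The conjugate base is formed by removing one H⁺ from C₆H₅COOH, giving C₆H₅COO⁻. (b) pKa = -log(Ka) = -log(7.69e-05) = 4.11.

Conjugate base: C₆H₅COO⁻; pK_a = 4.11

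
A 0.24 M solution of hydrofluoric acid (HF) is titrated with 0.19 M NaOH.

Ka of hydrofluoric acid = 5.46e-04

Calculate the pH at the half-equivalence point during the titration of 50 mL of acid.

At half-equivalence [HA] = [A⁻], so Henderson-Hasselbalch gives pH = pKa = -log(5.46e-04) = 3.26.

pH = pKa = 3.26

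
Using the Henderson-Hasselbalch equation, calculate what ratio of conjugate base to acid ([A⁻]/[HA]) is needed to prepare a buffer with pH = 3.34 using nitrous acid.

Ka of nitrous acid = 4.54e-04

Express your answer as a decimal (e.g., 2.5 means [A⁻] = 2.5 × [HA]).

pKa = -log(4.54e-04) = 3.3429. pH = pKa + log([A⁻]/[HA]), so log([A⁻]/[HA]) = pH − pKa = 3.34 − 3.3429 = -0.0029. [A⁻]/[HA] = 10^(-0.0029) = 0.993

[A⁻]/[HA] = 0.993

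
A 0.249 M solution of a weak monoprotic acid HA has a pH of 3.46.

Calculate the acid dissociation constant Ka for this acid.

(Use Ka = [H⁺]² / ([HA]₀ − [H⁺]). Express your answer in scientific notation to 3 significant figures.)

[H⁺] = 10^(−pH) = 10^(−3.46) = 3.467e-04 M. For HA ⇌ H⁺ + A⁻, Ka = [H⁺][A⁻]/[HA] = [H⁺]² / ([HA]₀ − [H⁺]) = (3.467e-04)² / (0.249 − 3.467e-04) = 4.84e-07.

K_a = 4.84e-07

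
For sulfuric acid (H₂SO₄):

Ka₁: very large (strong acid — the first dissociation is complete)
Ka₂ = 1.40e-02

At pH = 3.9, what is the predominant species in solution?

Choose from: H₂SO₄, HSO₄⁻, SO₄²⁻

The first dissociation is complete, so H₂SO₄ itself is never the predominant species in water; pKa₂ = -log(1.40e-02) = 1.85. For a polyprotic acid the predominant species crosses at each pKa: below pKa_n the protonated form dominates, above it the deprotonated form does. At pH = 3.9, the predominant species is SO₄²⁻.

SO₄²⁻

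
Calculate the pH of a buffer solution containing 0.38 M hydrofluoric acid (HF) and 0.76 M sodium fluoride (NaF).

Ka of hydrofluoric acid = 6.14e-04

pKa = -log(6.14e-04) = 3.21. pH = pKa + log([A⁻]/[HA]) = 3.21 + log(0.76/0.38)

pH = 3.51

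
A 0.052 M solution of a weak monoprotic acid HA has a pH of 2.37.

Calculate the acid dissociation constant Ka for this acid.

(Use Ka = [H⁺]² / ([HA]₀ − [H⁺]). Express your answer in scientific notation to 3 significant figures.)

[H⁺] = 10^(−pH) = 10^(−2.37) = 4.266e-03 M. For HA ⇌ H⁺ + A⁻, Ka = [H⁺][A⁻]/[HA] = [H⁺]² / ([HA]₀ − [H⁺]) = (4.266e-03)² / (0.052 − 4.266e-03) = 3.81e-04.

K_a = 3.81e-04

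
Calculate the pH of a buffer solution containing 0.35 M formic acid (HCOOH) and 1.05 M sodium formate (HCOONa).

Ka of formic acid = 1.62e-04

pKa = -log(1.62e-04) = 3.79. pH = pKa + log([A⁻]/[HA]) = 3.79 + log(1.05/0.35)

pH = 4.27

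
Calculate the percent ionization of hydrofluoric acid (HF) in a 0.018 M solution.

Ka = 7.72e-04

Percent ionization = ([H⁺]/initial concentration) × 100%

Using Ka equilibrium: x² + Ka×x - Ka×C = 0. Solving: [H⁺] = 3.3617e-03. Percent = (3.3617e-03/0.018) × 100

Percent ionization = 18.7%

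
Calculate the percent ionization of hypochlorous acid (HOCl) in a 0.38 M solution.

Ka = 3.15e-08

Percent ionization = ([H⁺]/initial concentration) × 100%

Using Ka equilibrium: x² + Ka×x - Ka×C = 0. Solving: [H⁺] = 1.0939e-04. Percent = (1.0939e-04/0.38) × 100

Percent ionization = 0.0288%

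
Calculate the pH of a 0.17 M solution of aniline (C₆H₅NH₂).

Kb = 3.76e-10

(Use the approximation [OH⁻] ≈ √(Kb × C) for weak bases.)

[OH⁻] = √(Kb × C) = √(3.76e-10 × 0.17) = 7.9950e-06. pOH = 5.10, pH = 14 - pOH

pH = 8.90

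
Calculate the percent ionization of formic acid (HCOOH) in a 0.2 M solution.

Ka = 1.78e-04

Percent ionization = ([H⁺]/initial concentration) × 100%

Using Ka equilibrium: x² + Ka×x - Ka×C = 0. Solving: [H⁺] = 5.8782e-03. Percent = (5.8782e-03/0.2) × 100

Percent ionization = 2.94%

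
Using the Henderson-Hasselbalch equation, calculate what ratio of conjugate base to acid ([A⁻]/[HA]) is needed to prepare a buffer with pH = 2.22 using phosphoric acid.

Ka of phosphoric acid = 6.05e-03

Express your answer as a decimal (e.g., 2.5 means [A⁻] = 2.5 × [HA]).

pKa = -log(6.05e-03) = 2.2182. pH = pKa + log([A⁻]/[HA]), so log([A⁻]/[HA]) = pH − pKa = 2.22 − 2.2182 = 0.0018. [A⁻]/[HA] = 10^(0.0018) = 1.00

[A⁻]/[HA] = 1.00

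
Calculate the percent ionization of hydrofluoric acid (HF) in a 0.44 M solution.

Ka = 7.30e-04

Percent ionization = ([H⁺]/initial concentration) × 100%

Using Ka equilibrium: x² + Ka×x - Ka×C = 0. Solving: [H⁺] = 1.7561e-02. Percent = (1.7561e-02/0.44) × 100

Percent ionization = 3.99%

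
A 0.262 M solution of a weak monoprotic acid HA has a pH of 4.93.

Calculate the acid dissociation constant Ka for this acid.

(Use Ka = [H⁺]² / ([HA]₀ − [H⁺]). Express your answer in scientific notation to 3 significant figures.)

[H⁺] = 10^(−pH) = 10^(−4.93) = 1.175e-05 M. For HA ⇌ H⁺ + A⁻, Ka = [H⁺][A⁻]/[HA] = [H⁺]² / ([HA]₀ − [H⁺]) = (1.175e-05)² / (0.262 − 1.175e-05) = 5.27e-10.

K_a = 5.27e-10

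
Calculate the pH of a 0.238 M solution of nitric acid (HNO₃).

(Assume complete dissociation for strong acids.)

[H⁺] = 0.238 M for strong acid. pH = -log[H⁺] = -log(0.238)

pH = 0.62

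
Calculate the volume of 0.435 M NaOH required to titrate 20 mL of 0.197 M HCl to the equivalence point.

At equivalence: moles acid = moles base. moles HCl = 0.197 × 20/1000 = 0.00394 mol. V_base = moles / 0.435 × 1000 = 9.1 mL.

V_{base} = 9.1 mL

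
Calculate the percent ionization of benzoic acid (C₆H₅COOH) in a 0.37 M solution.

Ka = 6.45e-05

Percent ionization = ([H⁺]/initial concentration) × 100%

Using Ka equilibrium: x² + Ka×x - Ka×C = 0. Solving: [H⁺] = 4.8530e-03. Percent = (4.8530e-03/0.37) × 100

Percent ionization = 1.31%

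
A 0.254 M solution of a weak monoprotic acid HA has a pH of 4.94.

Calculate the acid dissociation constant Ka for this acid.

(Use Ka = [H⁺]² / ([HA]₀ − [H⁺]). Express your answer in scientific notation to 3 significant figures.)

[H⁺] = 10^(−pH) = 10^(−4.94) = 1.148e-05 M. For HA ⇌ H⁺ + A⁻, Ka = [H⁺][A⁻]/[HA] = [H⁺]² / ([HA]₀ − [H⁺]) = (1.148e-05)² / (0.254 − 1.148e-05) = 5.19e-10.

K_a = 5.19e-10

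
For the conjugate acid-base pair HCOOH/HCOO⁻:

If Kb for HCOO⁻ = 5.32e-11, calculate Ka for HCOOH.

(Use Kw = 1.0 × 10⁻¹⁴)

For a conjugate pair Ka × Kb = Kw, so Ka = Kw/Kb = 1.0 × 10⁻¹⁴ / 5.32e-11 = 1.88e-04.

K_a = 1.88e-04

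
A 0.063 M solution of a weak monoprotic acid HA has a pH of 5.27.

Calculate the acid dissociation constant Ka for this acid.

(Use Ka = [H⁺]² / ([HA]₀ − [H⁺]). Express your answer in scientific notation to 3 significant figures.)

[H⁺] = 10^(−pH) = 10^(−5.27) = 5.370e-06 M. For HA ⇌ H⁺ + A⁻, Ka = [H⁺][A⁻]/[HA] = [H⁺]² / ([HA]₀ − [H⁺]) = (5.370e-06)² / (0.063 − 5.370e-06) = 4.58e-10.

K_a = 4.58e-10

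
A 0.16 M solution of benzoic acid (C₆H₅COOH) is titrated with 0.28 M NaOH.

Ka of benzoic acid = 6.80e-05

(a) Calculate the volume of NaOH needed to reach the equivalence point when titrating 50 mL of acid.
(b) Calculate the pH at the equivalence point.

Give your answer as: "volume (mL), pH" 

moles acid = 0.16 × 50/1000 = 0.008 mol; V_base = moles/0.28 × 1000 = 28.6 mL. At equivalence only the conjugate base is present: [A⁻] = 0.008/0.079 = 1.0182e-01 M. Kb = Kw/Ka = 1.47e-10; [OH⁻] = √(Kb × [A⁻]) = 3.8695e-06; pOH = 5.41; pH = 14 - pOH = 8.59.

V = 28.6 mL, pH = 8.59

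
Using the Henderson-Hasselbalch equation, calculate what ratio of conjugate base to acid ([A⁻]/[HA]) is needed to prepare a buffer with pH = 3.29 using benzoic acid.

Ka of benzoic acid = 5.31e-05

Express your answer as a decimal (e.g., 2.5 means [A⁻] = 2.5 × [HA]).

pKa = -log(5.31e-05) = 4.2749. pH = pKa + log([A⁻]/[HA]), so log([A⁻]/[HA]) = pH − pKa = 3.29 − 4.2749 = -0.9849. [A⁻]/[HA] = 10^(-0.9849) = 0.104

[A⁻]/[HA] = 0.104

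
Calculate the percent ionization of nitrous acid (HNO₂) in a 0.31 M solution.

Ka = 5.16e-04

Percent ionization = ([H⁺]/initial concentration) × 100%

Using Ka equilibrium: x² + Ka×x - Ka×C = 0. Solving: [H⁺] = 1.2392e-02. Percent = (1.2392e-02/0.31) × 100

Percent ionization = 4%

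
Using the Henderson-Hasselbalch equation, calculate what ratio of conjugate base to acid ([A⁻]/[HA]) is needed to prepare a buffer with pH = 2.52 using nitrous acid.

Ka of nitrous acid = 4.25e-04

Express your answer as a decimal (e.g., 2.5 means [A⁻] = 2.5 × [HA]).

pKa = -log(4.25e-04) = 3.3716. pH = pKa + log([A⁻]/[HA]), so log([A⁻]/[HA]) = pH − pKa = 2.52 − 3.3716 = -0.8516. [A⁻]/[HA] = 10^(-0.8516) = 0.141

[A⁻]/[HA] = 0.141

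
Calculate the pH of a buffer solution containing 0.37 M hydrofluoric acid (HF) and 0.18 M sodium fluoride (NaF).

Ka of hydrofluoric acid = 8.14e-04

pKa = -log(8.14e-04) = 3.09. pH = pKa + log([A⁻]/[HA]) = 3.09 + log(0.18/0.37)

pH = 2.78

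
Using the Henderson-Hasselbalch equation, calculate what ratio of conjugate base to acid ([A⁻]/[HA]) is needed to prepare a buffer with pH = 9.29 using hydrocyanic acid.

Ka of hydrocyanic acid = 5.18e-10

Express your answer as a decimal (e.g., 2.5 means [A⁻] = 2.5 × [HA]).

pKa = -log(5.18e-10) = 9.2857. pH = pKa + log([A⁻]/[HA]), so log([A⁻]/[HA]) = pH − pKa = 9.29 − 9.2857 = 0.0043. [A⁻]/[HA] = 10^(0.0043) = 1.01

[A⁻]/[HA] = 1.01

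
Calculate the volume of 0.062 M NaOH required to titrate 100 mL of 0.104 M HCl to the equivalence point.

At equivalence: moles acid = moles base. moles HCl = 0.104 × 100/1000 = 0.0104 mol. V_base = moles / 0.062 × 1000 = 167.7 mL.

V_{base} = 167.7 mL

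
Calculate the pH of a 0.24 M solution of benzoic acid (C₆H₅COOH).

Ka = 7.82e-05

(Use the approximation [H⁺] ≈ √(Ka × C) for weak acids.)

[H⁺] = √(Ka × C) = √(7.82e-05 × 0.24) = 4.3322e-03. pH = -log(4.3322e-03)

pH = 2.36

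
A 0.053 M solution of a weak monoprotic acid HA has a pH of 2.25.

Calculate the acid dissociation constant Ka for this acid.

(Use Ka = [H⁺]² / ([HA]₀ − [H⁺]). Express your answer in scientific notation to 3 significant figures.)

[H⁺] = 10^(−pH) = 10^(−2.25) = 5.623e-03 M. For HA ⇌ H⁺ + A⁻, Ka = [H⁺][A⁻]/[HA] = [H⁺]² / ([HA]₀ − [H⁺]) = (5.623e-03)² / (0.053 − 5.623e-03) = 6.67e-04.

K_a = 6.67e-04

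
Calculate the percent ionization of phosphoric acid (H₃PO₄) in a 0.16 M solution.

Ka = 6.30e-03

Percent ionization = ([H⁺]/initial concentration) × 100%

Using Ka equilibrium: x² + Ka×x - Ka×C = 0. Solving: [H⁺] = 2.8755e-02. Percent = (2.8755e-02/0.16) × 100

Percent ionization = 18%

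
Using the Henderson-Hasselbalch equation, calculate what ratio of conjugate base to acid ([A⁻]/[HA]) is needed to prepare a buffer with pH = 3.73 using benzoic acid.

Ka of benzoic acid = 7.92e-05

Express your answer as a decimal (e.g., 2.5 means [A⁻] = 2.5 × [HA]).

pKa = -log(7.92e-05) = 4.1013. pH = pKa + log([A⁻]/[HA]), so log([A⁻]/[HA]) = pH − pKa = 3.73 − 4.1013 = -0.3713. [A⁻]/[HA] = 10^(-0.3713) = 0.425

[A⁻]/[HA] = 0.425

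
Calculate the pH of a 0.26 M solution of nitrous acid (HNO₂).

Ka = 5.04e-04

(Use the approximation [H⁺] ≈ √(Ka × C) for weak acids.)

[H⁺] = √(Ka × C) = √(5.04e-04 × 0.26) = 1.1447e-02. pH = -log(1.1447e-02)

pH = 1.94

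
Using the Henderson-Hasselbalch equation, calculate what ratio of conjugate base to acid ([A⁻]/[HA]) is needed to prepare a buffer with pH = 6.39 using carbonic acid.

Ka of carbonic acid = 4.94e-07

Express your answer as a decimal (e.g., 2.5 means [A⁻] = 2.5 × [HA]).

pKa = -log(4.94e-07) = 6.3063. pH = pKa + log([A⁻]/[HA]), so log([A⁻]/[HA]) = pH − pKa = 6.39 − 6.3063 = 0.0837. [A⁻]/[HA] = 10^(0.0837) = 1.21

[A⁻]/[HA] = 1.21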